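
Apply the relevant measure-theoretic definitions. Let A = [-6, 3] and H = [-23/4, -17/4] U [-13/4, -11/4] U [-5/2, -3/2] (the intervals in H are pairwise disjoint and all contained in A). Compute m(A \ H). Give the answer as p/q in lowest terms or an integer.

The ambient interval has length m(A) = 3 - (-6) = 9.
Since the holes are disjoint and sit inside A, by finite additivity
  m(H) = sum_i (b_i - a_i), and m(A \ H) = m(A) - m(H).
Computing the hole measures:
  m(H_1) = -17/4 - (-23/4) = 3/2.
  m(H_2) = -11/4 - (-13/4) = 1/2.
  m(H_3) = -3/2 - (-5/2) = 1.
Summed: m(H) = 3/2 + 1/2 + 1 = 3.
So m(A \ H) = 9 - 3 = 6.

6


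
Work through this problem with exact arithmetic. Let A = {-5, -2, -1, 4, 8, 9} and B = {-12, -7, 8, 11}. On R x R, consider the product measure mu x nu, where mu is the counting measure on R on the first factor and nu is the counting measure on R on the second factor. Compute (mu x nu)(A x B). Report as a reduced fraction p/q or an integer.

For a measurable rectangle A x B, the product measure satisfies
  (mu x nu)(A x B) = mu(A) * nu(B).
  mu(A) = 6.
  nu(B) = 4.
  (mu x nu)(A x B) = 6 * 4 = 24.

24


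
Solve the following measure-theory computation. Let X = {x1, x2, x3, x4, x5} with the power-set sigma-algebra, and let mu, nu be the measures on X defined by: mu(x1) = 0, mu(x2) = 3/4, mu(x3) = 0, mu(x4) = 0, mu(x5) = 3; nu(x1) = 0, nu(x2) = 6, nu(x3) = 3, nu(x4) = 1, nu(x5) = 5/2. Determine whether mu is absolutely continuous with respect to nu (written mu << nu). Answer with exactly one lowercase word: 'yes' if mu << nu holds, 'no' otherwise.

mu << nu means: every nu-null measurable set is also mu-null; equivalently, for every atom x, if nu({x}) = 0 then mu({x}) = 0.
Checking each atom:
  x1: nu = 0, mu = 0 -> consistent with mu << nu.
  x2: nu = 6 > 0 -> no constraint.
  x3: nu = 3 > 0 -> no constraint.
  x4: nu = 1 > 0 -> no constraint.
  x5: nu = 5/2 > 0 -> no constraint.
No atom violates the condition. Therefore mu << nu.

yes


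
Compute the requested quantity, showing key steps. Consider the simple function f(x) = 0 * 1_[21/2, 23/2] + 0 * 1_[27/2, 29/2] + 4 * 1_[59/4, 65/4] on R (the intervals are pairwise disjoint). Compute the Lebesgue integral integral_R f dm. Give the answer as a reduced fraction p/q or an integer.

For a simple function f = sum_i c_i * 1_{A_i} with disjoint A_i,
  integral f dm = sum_i c_i * m(A_i).
Lengths of the A_i:
  m(A_1) = 23/2 - 21/2 = 1.
  m(A_2) = 29/2 - 27/2 = 1.
  m(A_3) = 65/4 - 59/4 = 3/2.
Contributions c_i * m(A_i):
  (0) * (1) = 0.
  (0) * (1) = 0.
  (4) * (3/2) = 6.
Total: 0 + 0 + 6 = 6.

6


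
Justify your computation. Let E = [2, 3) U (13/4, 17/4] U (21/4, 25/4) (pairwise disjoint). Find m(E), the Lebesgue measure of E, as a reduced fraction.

For pairwise disjoint intervals, m(union_i I_i) = sum_i m(I_i),
and m is invariant under swapping open/closed endpoints (single points have measure 0).
So m(E) = sum_i (b_i - a_i).
  I_1 has length 3 - 2 = 1.
  I_2 has length 17/4 - 13/4 = 1.
  I_3 has length 25/4 - 21/4 = 1.
Summing:
  m(E) = 1 + 1 + 1 = 3.

3


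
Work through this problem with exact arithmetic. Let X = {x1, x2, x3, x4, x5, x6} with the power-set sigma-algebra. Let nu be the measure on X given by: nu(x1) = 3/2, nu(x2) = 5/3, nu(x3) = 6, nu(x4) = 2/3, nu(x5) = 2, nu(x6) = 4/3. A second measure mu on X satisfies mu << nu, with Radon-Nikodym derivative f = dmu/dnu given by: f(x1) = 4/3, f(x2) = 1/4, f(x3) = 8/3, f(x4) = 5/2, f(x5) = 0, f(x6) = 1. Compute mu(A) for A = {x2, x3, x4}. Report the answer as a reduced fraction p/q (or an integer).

By the defining property of the Radon-Nikodym derivative, for every measurable set A,
  mu(A) = integral_A f dnu.
Since nu is a discrete measure concentrated on the atoms of X, the integral over A reduces to the sum
  mu(A) = sum_{x in A} f(x) * nu({x}).
Computing each term:
  x2: f(x2) * nu(x2) = 1/4 * 5/3 = 5/12.
  x3: f(x3) * nu(x3) = 8/3 * 6 = 16.
  x4: f(x4) * nu(x4) = 5/2 * 2/3 = 5/3.
Summing: mu(A) = 5/12 + 16 + 5/3 = 217/12.

217/12


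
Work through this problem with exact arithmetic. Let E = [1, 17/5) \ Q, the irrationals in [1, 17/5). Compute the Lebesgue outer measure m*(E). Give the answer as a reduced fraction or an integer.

The interval I = [1, 17/5) has m(I) = 17/5 - 1 = 12/5 (endpoints are measure-zero, so open/closed/half-open agree). Write I = (I cap Q) u (I \ Q). The rationals in I are countable, so m*(I cap Q) = 0 (cover each rational by intervals whose total length is arbitrarily small). By countable subadditivity m*(I) <= m*(I cap Q) + m*(I \ Q), hence m*(I \ Q) >= m(I) = 12/5. The reverse inequality m*(I \ Q) <= m*(I) = 12/5 is trivial since (I \ Q) is a subset of I. Therefore m*(I \ Q) = 12/5.

12/5


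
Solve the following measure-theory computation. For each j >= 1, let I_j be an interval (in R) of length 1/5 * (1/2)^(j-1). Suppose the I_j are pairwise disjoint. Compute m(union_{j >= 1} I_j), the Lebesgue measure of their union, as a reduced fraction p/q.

By countable additivity of the Lebesgue measure on pairwise disjoint measurable sets,
  m(union_{j >= 1} I_j) = sum_{j >= 1} m(I_j) = sum_{j >= 1} a * r^(j-1),
  with a = 1/5 and r = 1/2.
Since 0 < r = 1/2 < 1, the geometric series converges:
  sum_{j >= 1} a * r^(j-1) = a / (1 - r).
  = 1/5 / (1 - 1/2)
  = 1/5 / (1/2)
  = 2/5.

2/5


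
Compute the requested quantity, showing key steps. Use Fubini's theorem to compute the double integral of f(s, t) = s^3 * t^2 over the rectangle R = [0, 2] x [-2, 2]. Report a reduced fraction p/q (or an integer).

f(s, t) is a tensor product of a function of s and a function of t, and both factors are bounded continuous (hence Lebesgue integrable) on the rectangle, so Fubini's theorem applies:
  integral_R f d(m x m) = (integral_a1^b1 s^3 ds) * (integral_a2^b2 t^2 dt).
Inner integral in s: integral_{0}^{2} s^3 ds = (2^4 - 0^4)/4
  = 4.
Inner integral in t: integral_{-2}^{2} t^2 dt = (2^3 - (-2)^3)/3
  = 16/3.
Product: (4) * (16/3) = 64/3.

64/3


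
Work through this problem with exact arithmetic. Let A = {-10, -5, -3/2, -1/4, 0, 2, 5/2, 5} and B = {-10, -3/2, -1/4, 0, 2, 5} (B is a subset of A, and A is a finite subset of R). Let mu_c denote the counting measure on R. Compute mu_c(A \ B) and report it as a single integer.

Counting measure assigns mu_c(E) = |E| (number of elements) when E is finite. For B subset A, A \ B is the set of elements of A not in B, so |A \ B| = |A| - |B|.
|A| = 8, |B| = 6, so mu_c(A \ B) = 8 - 6 = 2.

2


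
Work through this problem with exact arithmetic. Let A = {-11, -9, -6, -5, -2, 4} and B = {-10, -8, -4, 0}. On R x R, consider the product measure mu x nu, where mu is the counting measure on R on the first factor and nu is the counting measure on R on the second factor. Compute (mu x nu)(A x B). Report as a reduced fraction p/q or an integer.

For a measurable rectangle A x B, the product measure satisfies
  (mu x nu)(A x B) = mu(A) * nu(B).
  mu(A) = 6.
  nu(B) = 4.
  (mu x nu)(A x B) = 6 * 4 = 24.

24


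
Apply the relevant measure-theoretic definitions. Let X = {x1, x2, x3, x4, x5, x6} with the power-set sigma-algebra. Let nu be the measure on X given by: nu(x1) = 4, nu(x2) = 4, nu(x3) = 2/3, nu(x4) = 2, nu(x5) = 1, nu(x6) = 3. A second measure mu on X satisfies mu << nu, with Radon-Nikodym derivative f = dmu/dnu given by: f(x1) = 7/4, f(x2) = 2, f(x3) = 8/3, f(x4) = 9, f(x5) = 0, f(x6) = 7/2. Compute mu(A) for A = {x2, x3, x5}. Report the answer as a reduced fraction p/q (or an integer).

By the defining property of the Radon-Nikodym derivative, for every measurable set A,
  mu(A) = integral_A f dnu.
Since nu is a discrete measure concentrated on the atoms of X, the integral over A reduces to the sum
  mu(A) = sum_{x in A} f(x) * nu({x}).
Computing each term:
  x2: f(x2) * nu(x2) = 2 * 4 = 8.
  x3: f(x3) * nu(x3) = 8/3 * 2/3 = 16/9.
  x5: f(x5) * nu(x5) = 0 * 1 = 0.
Summing: mu(A) = 8 + 16/9 + 0 = 88/9.

88/9


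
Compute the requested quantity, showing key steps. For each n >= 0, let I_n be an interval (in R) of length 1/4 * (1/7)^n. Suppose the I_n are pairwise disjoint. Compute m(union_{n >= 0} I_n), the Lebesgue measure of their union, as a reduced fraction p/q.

By countable additivity of the Lebesgue measure on pairwise disjoint measurable sets,
  m(union_{n >= 0} I_n) = sum_{n >= 0} m(I_n) = sum_{n >= 0} a * r^n,
  with a = 1/4 and r = 1/7.
Since 0 < r = 1/7 < 1, the geometric series converges:
  sum_{n >= 0} a * r^n = a / (1 - r).
  = 1/4 / (1 - 1/7)
  = 1/4 / (6/7)
  = 7/24.

7/24


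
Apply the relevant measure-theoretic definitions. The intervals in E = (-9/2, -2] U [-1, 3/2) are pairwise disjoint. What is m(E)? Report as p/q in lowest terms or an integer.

For pairwise disjoint intervals, m(union_i I_i) = sum_i m(I_i),
and m is invariant under swapping open/closed endpoints (single points have measure 0).
So m(E) = sum_i (b_i - a_i).
  I_1 has length -2 - (-9/2) = 5/2.
  I_2 has length 3/2 - (-1) = 5/2.
Summing:
  m(E) = 5/2 + 5/2 = 5.

5


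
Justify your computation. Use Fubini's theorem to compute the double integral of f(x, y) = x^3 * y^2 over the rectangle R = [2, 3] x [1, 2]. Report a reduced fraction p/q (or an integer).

f(x, y) is a tensor product of a function of x and a function of y, and both factors are bounded continuous (hence Lebesgue integrable) on the rectangle, so Fubini's theorem applies:
  integral_R f d(m x m) = (integral_a1^b1 x^3 dx) * (integral_a2^b2 y^2 dy).
Inner integral in x: integral_{2}^{3} x^3 dx = (3^4 - 2^4)/4
  = 65/4.
Inner integral in y: integral_{1}^{2} y^2 dy = (2^3 - 1^3)/3
  = 7/3.
Product: (65/4) * (7/3) = 455/12.

455/12


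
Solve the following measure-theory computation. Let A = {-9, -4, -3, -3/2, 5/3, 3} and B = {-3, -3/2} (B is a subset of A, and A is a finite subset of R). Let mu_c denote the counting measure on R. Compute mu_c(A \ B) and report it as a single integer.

Counting measure assigns mu_c(E) = |E| (number of elements) when E is finite. For B subset A, A \ B is the set of elements of A not in B, so |A \ B| = |A| - |B|.
|A| = 6, |B| = 2, so mu_c(A \ B) = 6 - 2 = 4.

4


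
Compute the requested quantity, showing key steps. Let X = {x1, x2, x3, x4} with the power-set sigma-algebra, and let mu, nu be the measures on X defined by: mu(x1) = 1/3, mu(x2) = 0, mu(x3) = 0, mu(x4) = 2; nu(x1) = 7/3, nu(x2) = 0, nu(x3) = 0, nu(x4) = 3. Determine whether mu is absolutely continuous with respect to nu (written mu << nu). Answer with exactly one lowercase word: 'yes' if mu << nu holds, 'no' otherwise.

mu << nu means: every nu-null measurable set is also mu-null; equivalently, for every atom x, if nu({x}) = 0 then mu({x}) = 0.
Checking each atom:
  x1: nu = 7/3 > 0 -> no constraint.
  x2: nu = 0, mu = 0 -> consistent with mu << nu.
  x3: nu = 0, mu = 0 -> consistent with mu << nu.
  x4: nu = 3 > 0 -> no constraint.
No atom violates the condition. Therefore mu << nu.

yes


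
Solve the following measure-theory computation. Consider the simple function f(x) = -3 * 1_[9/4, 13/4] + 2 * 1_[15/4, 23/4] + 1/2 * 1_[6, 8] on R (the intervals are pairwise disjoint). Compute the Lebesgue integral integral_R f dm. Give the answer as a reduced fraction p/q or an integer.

For a simple function f = sum_i c_i * 1_{A_i} with disjoint A_i,
  integral f dm = sum_i c_i * m(A_i).
Lengths of the A_i:
  m(A_1) = 13/4 - 9/4 = 1.
  m(A_2) = 23/4 - 15/4 = 2.
  m(A_3) = 8 - 6 = 2.
Contributions c_i * m(A_i):
  (-3) * (1) = -3.
  (2) * (2) = 4.
  (1/2) * (2) = 1.
Total: -3 + 4 + 1 = 2.

2


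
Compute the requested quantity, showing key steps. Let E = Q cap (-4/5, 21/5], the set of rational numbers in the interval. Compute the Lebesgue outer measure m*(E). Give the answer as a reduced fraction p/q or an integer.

The set Q cap (-4/5, 21/5] is countable (a subset of the countable set Q). Lebesgue outer measure of any countable set is 0: each singleton {q} has m*({q}) = 0, and by countable subadditivity m*(union_k {q_k}) <= sum_k m*({q_k}) = sum_k 0 = 0. The reverse inequality m*(E) >= 0 is automatic. So m*(Q cap (-4/5, 21/5]) = 0.

0


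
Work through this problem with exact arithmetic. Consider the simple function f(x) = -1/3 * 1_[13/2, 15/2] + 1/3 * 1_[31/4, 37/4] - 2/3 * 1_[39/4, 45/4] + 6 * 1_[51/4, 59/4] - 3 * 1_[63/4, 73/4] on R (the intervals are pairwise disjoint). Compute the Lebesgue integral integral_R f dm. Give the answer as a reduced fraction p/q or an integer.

For a simple function f = sum_i c_i * 1_{A_i} with disjoint A_i,
  integral f dm = sum_i c_i * m(A_i).
Lengths of the A_i:
  m(A_1) = 15/2 - 13/2 = 1.
  m(A_2) = 37/4 - 31/4 = 3/2.
  m(A_3) = 45/4 - 39/4 = 3/2.
  m(A_4) = 59/4 - 51/4 = 2.
  m(A_5) = 73/4 - 63/4 = 5/2.
Contributions c_i * m(A_i):
  (-1/3) * (1) = -1/3.
  (1/3) * (3/2) = 1/2.
  (-2/3) * (3/2) = -1.
  (6) * (2) = 12.
  (-3) * (5/2) = -15/2.
Total: -1/3 + 1/2 - 1 + 12 - 15/2 = 11/3.

11/3


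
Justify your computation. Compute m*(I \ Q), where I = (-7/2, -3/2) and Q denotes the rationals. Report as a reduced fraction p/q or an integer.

The interval I = (-7/2, -3/2) has m(I) = -3/2 - (-7/2) = 2 (endpoints are measure-zero, so open/closed/half-open agree). Write I = (I cap Q) u (I \ Q). The rationals in I are countable, so m*(I cap Q) = 0 (cover each rational by intervals whose total length is arbitrarily small). By countable subadditivity m*(I) <= m*(I cap Q) + m*(I \ Q), hence m*(I \ Q) >= m(I) = 2. The reverse inequality m*(I \ Q) <= m*(I) = 2 is trivial since (I \ Q) is a subset of I. Therefore m*(I \ Q) = 2.

2


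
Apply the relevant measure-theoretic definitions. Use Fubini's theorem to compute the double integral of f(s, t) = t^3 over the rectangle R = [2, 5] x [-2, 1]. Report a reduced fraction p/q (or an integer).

f(s, t) is a tensor product of a function of s and a function of t, and both factors are bounded continuous (hence Lebesgue integrable) on the rectangle, so Fubini's theorem applies:
  integral_R f d(m x m) = (integral_a1^b1 1 ds) * (integral_a2^b2 t^3 dt).
Inner integral in s: integral_{2}^{5} 1 ds = (5^1 - 2^1)/1
  = 3.
Inner integral in t: integral_{-2}^{1} t^3 dt = (1^4 - (-2)^4)/4
  = -15/4.
Product: (3) * (-15/4) = -45/4.

-45/4


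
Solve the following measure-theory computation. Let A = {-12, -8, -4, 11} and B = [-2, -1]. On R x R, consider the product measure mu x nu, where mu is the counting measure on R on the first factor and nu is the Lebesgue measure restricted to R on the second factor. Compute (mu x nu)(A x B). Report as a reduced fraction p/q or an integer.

For a measurable rectangle A x B, the product measure satisfies
  (mu x nu)(A x B) = mu(A) * nu(B).
  mu(A) = 4.
  nu(B) = 1.
  (mu x nu)(A x B) = 4 * 1 = 4.

4


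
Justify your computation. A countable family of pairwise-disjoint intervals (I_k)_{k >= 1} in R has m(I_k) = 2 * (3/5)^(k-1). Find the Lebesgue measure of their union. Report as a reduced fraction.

By countable additivity of the Lebesgue measure on pairwise disjoint measurable sets,
  m(union_{k >= 1} I_k) = sum_{k >= 1} m(I_k) = sum_{k >= 1} a * r^(k-1),
  with a = 2 and r = 3/5.
Since 0 < r = 3/5 < 1, the geometric series converges:
  sum_{k >= 1} a * r^(k-1) = a / (1 - r).
  = 2 / (1 - 3/5)
  = 2 / (2/5)
  = 5.

5


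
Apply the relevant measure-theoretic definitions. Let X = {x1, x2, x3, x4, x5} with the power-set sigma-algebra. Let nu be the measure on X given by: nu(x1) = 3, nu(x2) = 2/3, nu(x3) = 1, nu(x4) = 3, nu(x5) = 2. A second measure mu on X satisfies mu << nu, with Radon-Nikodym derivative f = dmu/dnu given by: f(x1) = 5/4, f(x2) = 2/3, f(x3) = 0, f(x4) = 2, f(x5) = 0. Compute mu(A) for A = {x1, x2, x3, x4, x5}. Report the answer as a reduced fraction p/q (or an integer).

By the defining property of the Radon-Nikodym derivative, for every measurable set A,
  mu(A) = integral_A f dnu.
Since nu is a discrete measure concentrated on the atoms of X, the integral over A reduces to the sum
  mu(A) = sum_{x in A} f(x) * nu({x}).
Computing each term:
  x1: f(x1) * nu(x1) = 5/4 * 3 = 15/4.
  x2: f(x2) * nu(x2) = 2/3 * 2/3 = 4/9.
  x3: f(x3) * nu(x3) = 0 * 1 = 0.
  x4: f(x4) * nu(x4) = 2 * 3 = 6.
  x5: f(x5) * nu(x5) = 0 * 2 = 0.
Summing: mu(A) = 15/4 + 4/9 + 0 + 6 + 0 = 367/36.

367/36


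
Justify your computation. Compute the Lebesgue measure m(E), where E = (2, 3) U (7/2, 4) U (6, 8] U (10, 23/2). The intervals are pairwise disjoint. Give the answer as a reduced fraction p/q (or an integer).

For pairwise disjoint intervals, m(union_i I_i) = sum_i m(I_i),
and m is invariant under swapping open/closed endpoints (single points have measure 0).
So m(E) = sum_i (b_i - a_i).
  I_1 has length 3 - 2 = 1.
  I_2 has length 4 - 7/2 = 1/2.
  I_3 has length 8 - 6 = 2.
  I_4 has length 23/2 - 10 = 3/2.
Summing:
  m(E) = 1 + 1/2 + 2 + 3/2 = 5.

5


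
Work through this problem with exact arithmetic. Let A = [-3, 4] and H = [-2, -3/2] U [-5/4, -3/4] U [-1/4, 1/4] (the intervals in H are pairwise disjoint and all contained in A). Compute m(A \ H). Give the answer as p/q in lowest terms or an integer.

The ambient interval has length m(A) = 4 - (-3) = 7.
Since the holes are disjoint and sit inside A, by finite additivity
  m(H) = sum_i (b_i - a_i), and m(A \ H) = m(A) - m(H).
Computing the hole measures:
  m(H_1) = -3/2 - (-2) = 1/2.
  m(H_2) = -3/4 - (-5/4) = 1/2.
  m(H_3) = 1/4 - (-1/4) = 1/2.
Summed: m(H) = 1/2 + 1/2 + 1/2 = 3/2.
So m(A \ H) = 7 - 3/2 = 11/2.

11/2


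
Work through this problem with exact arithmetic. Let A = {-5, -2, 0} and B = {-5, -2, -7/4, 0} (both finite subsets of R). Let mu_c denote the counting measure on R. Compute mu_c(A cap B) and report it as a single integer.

Counting measure on a finite set equals cardinality. mu_c(A cap B) = |A cap B| (elements appearing in both).
Enumerating the elements of A that also lie in B gives 3 element(s).
So mu_c(A cap B) = 3.

3


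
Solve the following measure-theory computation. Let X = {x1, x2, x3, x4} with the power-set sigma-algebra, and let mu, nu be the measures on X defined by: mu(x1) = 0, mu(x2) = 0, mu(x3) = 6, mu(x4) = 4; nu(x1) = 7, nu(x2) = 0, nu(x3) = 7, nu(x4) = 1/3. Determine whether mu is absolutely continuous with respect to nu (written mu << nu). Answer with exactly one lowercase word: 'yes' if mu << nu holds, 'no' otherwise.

mu << nu means: every nu-null measurable set is also mu-null; equivalently, for every atom x, if nu({x}) = 0 then mu({x}) = 0.
Checking each atom:
  x1: nu = 7 > 0 -> no constraint.
  x2: nu = 0, mu = 0 -> consistent with mu << nu.
  x3: nu = 7 > 0 -> no constraint.
  x4: nu = 1/3 > 0 -> no constraint.
No atom violates the condition. Therefore mu << nu.

yes


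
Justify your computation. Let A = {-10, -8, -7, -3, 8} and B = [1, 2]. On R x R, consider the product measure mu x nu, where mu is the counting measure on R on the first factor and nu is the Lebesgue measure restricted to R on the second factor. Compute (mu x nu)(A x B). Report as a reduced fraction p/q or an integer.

For a measurable rectangle A x B, the product measure satisfies
  (mu x nu)(A x B) = mu(A) * nu(B).
  mu(A) = 5.
  nu(B) = 1.
  (mu x nu)(A x B) = 5 * 1 = 5.

5


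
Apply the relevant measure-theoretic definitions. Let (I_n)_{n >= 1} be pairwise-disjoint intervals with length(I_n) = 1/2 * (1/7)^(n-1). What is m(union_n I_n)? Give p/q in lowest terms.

By countable additivity of the Lebesgue measure on pairwise disjoint measurable sets,
  m(union_{n >= 1} I_n) = sum_{n >= 1} m(I_n) = sum_{n >= 1} a * r^(n-1),
  with a = 1/2 and r = 1/7.
Since 0 < r = 1/7 < 1, the geometric series converges:
  sum_{n >= 1} a * r^(n-1) = a / (1 - r).
  = 1/2 / (1 - 1/7)
  = 1/2 / (6/7)
  = 7/12.

7/12


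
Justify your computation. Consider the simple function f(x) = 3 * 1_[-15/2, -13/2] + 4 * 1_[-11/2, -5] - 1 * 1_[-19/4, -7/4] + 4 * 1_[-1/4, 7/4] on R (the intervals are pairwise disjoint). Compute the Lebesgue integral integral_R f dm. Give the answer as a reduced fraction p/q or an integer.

For a simple function f = sum_i c_i * 1_{A_i} with disjoint A_i,
  integral f dm = sum_i c_i * m(A_i).
Lengths of the A_i:
  m(A_1) = -13/2 - (-15/2) = 1.
  m(A_2) = -5 - (-11/2) = 1/2.
  m(A_3) = -7/4 - (-19/4) = 3.
  m(A_4) = 7/4 - (-1/4) = 2.
Contributions c_i * m(A_i):
  (3) * (1) = 3.
  (4) * (1/2) = 2.
  (-1) * (3) = -3.
  (4) * (2) = 8.
Total: 3 + 2 - 3 + 8 = 10.

10


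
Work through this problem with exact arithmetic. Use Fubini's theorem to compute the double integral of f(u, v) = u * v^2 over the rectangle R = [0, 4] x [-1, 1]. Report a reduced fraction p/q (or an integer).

f(u, v) is a tensor product of a function of u and a function of v, and both factors are bounded continuous (hence Lebesgue integrable) on the rectangle, so Fubini's theorem applies:
  integral_R f d(m x m) = (integral_a1^b1 u du) * (integral_a2^b2 v^2 dv).
Inner integral in u: integral_{0}^{4} u du = (4^2 - 0^2)/2
  = 8.
Inner integral in v: integral_{-1}^{1} v^2 dv = (1^3 - (-1)^3)/3
  = 2/3.
Product: (8) * (2/3) = 16/3.

16/3


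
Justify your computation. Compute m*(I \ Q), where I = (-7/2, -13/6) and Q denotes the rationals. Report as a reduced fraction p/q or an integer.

The interval I = (-7/2, -13/6) has m(I) = -13/6 - (-7/2) = 4/3 (endpoints are measure-zero, so open/closed/half-open agree). Write I = (I cap Q) u (I \ Q). The rationals in I are countable, so m*(I cap Q) = 0 (cover each rational by intervals whose total length is arbitrarily small). By countable subadditivity m*(I) <= m*(I cap Q) + m*(I \ Q), hence m*(I \ Q) >= m(I) = 4/3. The reverse inequality m*(I \ Q) <= m*(I) = 4/3 is trivial since (I \ Q) is a subset of I. Therefore m*(I \ Q) = 4/3.

4/3


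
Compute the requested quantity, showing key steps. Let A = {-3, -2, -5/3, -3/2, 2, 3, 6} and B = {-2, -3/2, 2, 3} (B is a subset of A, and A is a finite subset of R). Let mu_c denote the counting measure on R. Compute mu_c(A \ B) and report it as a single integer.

Counting measure assigns mu_c(E) = |E| (number of elements) when E is finite. For B subset A, A \ B is the set of elements of A not in B, so |A \ B| = |A| - |B|.
|A| = 7, |B| = 4, so mu_c(A \ B) = 7 - 4 = 3.

3


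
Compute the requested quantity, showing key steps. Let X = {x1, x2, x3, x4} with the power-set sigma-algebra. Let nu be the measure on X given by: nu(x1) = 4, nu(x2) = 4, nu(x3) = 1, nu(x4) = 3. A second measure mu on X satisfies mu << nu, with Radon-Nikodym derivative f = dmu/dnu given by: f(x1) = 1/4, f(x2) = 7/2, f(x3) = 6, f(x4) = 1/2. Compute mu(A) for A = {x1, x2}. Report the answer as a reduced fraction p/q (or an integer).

By the defining property of the Radon-Nikodym derivative, for every measurable set A,
  mu(A) = integral_A f dnu.
Since nu is a discrete measure concentrated on the atoms of X, the integral over A reduces to the sum
  mu(A) = sum_{x in A} f(x) * nu({x}).
Computing each term:
  x1: f(x1) * nu(x1) = 1/4 * 4 = 1.
  x2: f(x2) * nu(x2) = 7/2 * 4 = 14.
Summing: mu(A) = 1 + 14 = 15.

15


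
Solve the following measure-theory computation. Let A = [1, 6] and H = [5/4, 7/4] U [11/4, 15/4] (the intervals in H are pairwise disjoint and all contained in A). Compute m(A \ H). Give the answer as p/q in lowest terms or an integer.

The ambient interval has length m(A) = 6 - 1 = 5.
Since the holes are disjoint and sit inside A, by finite additivity
  m(H) = sum_i (b_i - a_i), and m(A \ H) = m(A) - m(H).
Computing the hole measures:
  m(H_1) = 7/4 - 5/4 = 1/2.
  m(H_2) = 15/4 - 11/4 = 1.
Summed: m(H) = 1/2 + 1 = 3/2.
So m(A \ H) = 5 - 3/2 = 7/2.

7/2


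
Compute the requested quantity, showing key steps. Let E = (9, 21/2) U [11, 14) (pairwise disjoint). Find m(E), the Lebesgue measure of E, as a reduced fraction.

For pairwise disjoint intervals, m(union_i I_i) = sum_i m(I_i),
and m is invariant under swapping open/closed endpoints (single points have measure 0).
So m(E) = sum_i (b_i - a_i).
  I_1 has length 21/2 - 9 = 3/2.
  I_2 has length 14 - 11 = 3.
Summing:
  m(E) = 3/2 + 3 = 9/2.

9/2


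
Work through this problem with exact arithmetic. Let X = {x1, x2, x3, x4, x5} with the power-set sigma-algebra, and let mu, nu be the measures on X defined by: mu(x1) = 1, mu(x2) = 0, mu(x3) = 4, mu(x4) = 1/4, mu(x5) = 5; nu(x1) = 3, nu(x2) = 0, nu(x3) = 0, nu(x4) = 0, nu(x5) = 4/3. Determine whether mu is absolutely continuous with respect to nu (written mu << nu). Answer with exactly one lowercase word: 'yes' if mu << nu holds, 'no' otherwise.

mu << nu means: every nu-null measurable set is also mu-null; equivalently, for every atom x, if nu({x}) = 0 then mu({x}) = 0.
Checking each atom:
  x1: nu = 3 > 0 -> no constraint.
  x2: nu = 0, mu = 0 -> consistent with mu << nu.
  x3: nu = 0, mu = 4 > 0 -> violates mu << nu.
  x4: nu = 0, mu = 1/4 > 0 -> violates mu << nu.
  x5: nu = 4/3 > 0 -> no constraint.
The atom(s) x3, x4 violate the condition (nu = 0 but mu > 0). Therefore mu is NOT absolutely continuous w.r.t. nu.

no


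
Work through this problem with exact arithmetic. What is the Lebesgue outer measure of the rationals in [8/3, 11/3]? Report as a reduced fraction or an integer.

The set Q cap [8/3, 11/3] is countable (a subset of the countable set Q). Lebesgue outer measure of any countable set is 0: each singleton {q} has m*({q}) = 0, and by countable subadditivity m*(union_k {q_k}) <= sum_k m*({q_k}) = sum_k 0 = 0. The reverse inequality m*(E) >= 0 is automatic. So m*(Q cap [8/3, 11/3]) = 0.

0


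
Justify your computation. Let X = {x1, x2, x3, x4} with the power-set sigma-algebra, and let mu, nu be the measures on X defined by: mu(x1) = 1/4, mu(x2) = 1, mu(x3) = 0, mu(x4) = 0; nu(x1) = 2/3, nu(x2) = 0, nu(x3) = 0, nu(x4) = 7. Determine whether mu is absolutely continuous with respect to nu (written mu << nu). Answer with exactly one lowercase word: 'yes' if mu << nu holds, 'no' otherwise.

mu << nu means: every nu-null measurable set is also mu-null; equivalently, for every atom x, if nu({x}) = 0 then mu({x}) = 0.
Checking each atom:
  x1: nu = 2/3 > 0 -> no constraint.
  x2: nu = 0, mu = 1 > 0 -> violates mu << nu.
  x3: nu = 0, mu = 0 -> consistent with mu << nu.
  x4: nu = 7 > 0 -> no constraint.
The atom(s) x2 violate the condition (nu = 0 but mu > 0). Therefore mu is NOT absolutely continuous w.r.t. nu.

no


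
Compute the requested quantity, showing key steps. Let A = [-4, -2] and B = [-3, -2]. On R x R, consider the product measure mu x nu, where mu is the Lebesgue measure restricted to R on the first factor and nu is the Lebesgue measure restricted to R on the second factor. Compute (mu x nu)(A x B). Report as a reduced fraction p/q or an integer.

For a measurable rectangle A x B, the product measure satisfies
  (mu x nu)(A x B) = mu(A) * nu(B).
  mu(A) = 2.
  nu(B) = 1.
  (mu x nu)(A x B) = 2 * 1 = 2.

2


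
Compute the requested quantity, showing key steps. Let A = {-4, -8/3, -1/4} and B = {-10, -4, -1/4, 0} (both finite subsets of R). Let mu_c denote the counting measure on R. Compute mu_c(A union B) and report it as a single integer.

Counting measure on a finite set equals cardinality. By inclusion-exclusion, |A union B| = |A| + |B| - |A cap B|.
|A| = 3, |B| = 4, |A cap B| = 2.
So mu_c(A union B) = 3 + 4 - 2 = 5.

5


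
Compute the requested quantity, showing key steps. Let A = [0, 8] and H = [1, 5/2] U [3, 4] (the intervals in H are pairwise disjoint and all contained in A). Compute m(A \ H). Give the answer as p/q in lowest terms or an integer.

The ambient interval has length m(A) = 8 - 0 = 8.
Since the holes are disjoint and sit inside A, by finite additivity
  m(H) = sum_i (b_i - a_i), and m(A \ H) = m(A) - m(H).
Computing the hole measures:
  m(H_1) = 5/2 - 1 = 3/2.
  m(H_2) = 4 - 3 = 1.
Summed: m(H) = 3/2 + 1 = 5/2.
So m(A \ H) = 8 - 5/2 = 11/2.

11/2


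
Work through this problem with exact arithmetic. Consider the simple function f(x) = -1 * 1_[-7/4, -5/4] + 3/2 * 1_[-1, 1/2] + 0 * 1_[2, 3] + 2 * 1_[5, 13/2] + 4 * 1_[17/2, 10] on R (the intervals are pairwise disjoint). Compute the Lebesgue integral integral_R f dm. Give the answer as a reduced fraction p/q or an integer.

For a simple function f = sum_i c_i * 1_{A_i} with disjoint A_i,
  integral f dm = sum_i c_i * m(A_i).
Lengths of the A_i:
  m(A_1) = -5/4 - (-7/4) = 1/2.
  m(A_2) = 1/2 - (-1) = 3/2.
  m(A_3) = 3 - 2 = 1.
  m(A_4) = 13/2 - 5 = 3/2.
  m(A_5) = 10 - 17/2 = 3/2.
Contributions c_i * m(A_i):
  (-1) * (1/2) = -1/2.
  (3/2) * (3/2) = 9/4.
  (0) * (1) = 0.
  (2) * (3/2) = 3.
  (4) * (3/2) = 6.
Total: -1/2 + 9/4 + 0 + 3 + 6 = 43/4.

43/4


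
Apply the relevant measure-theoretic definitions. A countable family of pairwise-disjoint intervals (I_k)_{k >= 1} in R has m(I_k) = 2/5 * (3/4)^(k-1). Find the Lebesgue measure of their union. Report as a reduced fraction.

By countable additivity of the Lebesgue measure on pairwise disjoint measurable sets,
  m(union_{k >= 1} I_k) = sum_{k >= 1} m(I_k) = sum_{k >= 1} a * r^(k-1),
  with a = 2/5 and r = 3/4.
Since 0 < r = 3/4 < 1, the geometric series converges:
  sum_{k >= 1} a * r^(k-1) = a / (1 - r).
  = 2/5 / (1 - 3/4)
  = 2/5 / (1/4)
  = 8/5.

8/5


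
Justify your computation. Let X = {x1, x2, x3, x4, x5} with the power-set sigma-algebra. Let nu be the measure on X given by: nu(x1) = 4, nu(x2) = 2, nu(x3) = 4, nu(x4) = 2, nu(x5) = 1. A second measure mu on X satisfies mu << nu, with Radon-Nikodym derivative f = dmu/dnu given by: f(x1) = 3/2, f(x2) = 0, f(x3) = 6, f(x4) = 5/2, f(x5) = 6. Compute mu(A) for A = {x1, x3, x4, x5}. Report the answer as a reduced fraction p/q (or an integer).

By the defining property of the Radon-Nikodym derivative, for every measurable set A,
  mu(A) = integral_A f dnu.
Since nu is a discrete measure concentrated on the atoms of X, the integral over A reduces to the sum
  mu(A) = sum_{x in A} f(x) * nu({x}).
Computing each term:
  x1: f(x1) * nu(x1) = 3/2 * 4 = 6.
  x3: f(x3) * nu(x3) = 6 * 4 = 24.
  x4: f(x4) * nu(x4) = 5/2 * 2 = 5.
  x5: f(x5) * nu(x5) = 6 * 1 = 6.
Summing: mu(A) = 6 + 24 + 5 + 6 = 41.

41


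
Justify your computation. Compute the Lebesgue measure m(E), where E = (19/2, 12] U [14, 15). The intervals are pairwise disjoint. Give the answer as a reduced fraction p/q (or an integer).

For pairwise disjoint intervals, m(union_i I_i) = sum_i m(I_i),
and m is invariant under swapping open/closed endpoints (single points have measure 0).
So m(E) = sum_i (b_i - a_i).
  I_1 has length 12 - 19/2 = 5/2.
  I_2 has length 15 - 14 = 1.
Summing:
  m(E) = 5/2 + 1 = 7/2.

7/2


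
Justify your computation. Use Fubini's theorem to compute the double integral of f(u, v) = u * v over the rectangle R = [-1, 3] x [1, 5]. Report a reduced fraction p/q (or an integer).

f(u, v) is a tensor product of a function of u and a function of v, and both factors are bounded continuous (hence Lebesgue integrable) on the rectangle, so Fubini's theorem applies:
  integral_R f d(m x m) = (integral_a1^b1 u du) * (integral_a2^b2 v dv).
Inner integral in u: integral_{-1}^{3} u du = (3^2 - (-1)^2)/2
  = 4.
Inner integral in v: integral_{1}^{5} v dv = (5^2 - 1^2)/2
  = 12.
Product: (4) * (12) = 48.

48


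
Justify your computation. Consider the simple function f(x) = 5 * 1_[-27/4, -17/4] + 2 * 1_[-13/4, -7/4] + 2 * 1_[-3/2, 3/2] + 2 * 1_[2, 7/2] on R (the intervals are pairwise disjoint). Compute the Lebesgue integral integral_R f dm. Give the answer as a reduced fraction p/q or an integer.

For a simple function f = sum_i c_i * 1_{A_i} with disjoint A_i,
  integral f dm = sum_i c_i * m(A_i).
Lengths of the A_i:
  m(A_1) = -17/4 - (-27/4) = 5/2.
  m(A_2) = -7/4 - (-13/4) = 3/2.
  m(A_3) = 3/2 - (-3/2) = 3.
  m(A_4) = 7/2 - 2 = 3/2.
Contributions c_i * m(A_i):
  (5) * (5/2) = 25/2.
  (2) * (3/2) = 3.
  (2) * (3) = 6.
  (2) * (3/2) = 3.
Total: 25/2 + 3 + 6 + 3 = 49/2.

49/2


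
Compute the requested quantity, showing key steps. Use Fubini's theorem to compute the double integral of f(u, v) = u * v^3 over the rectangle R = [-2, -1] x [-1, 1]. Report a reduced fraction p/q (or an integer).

f(u, v) is a tensor product of a function of u and a function of v, and both factors are bounded continuous (hence Lebesgue integrable) on the rectangle, so Fubini's theorem applies:
  integral_R f d(m x m) = (integral_a1^b1 u du) * (integral_a2^b2 v^3 dv).
Inner integral in u: integral_{-2}^{-1} u du = ((-1)^2 - (-2)^2)/2
  = -3/2.
Inner integral in v: integral_{-1}^{1} v^3 dv = (1^4 - (-1)^4)/4
  = 0.
Product: (-3/2) * (0) = 0.

0


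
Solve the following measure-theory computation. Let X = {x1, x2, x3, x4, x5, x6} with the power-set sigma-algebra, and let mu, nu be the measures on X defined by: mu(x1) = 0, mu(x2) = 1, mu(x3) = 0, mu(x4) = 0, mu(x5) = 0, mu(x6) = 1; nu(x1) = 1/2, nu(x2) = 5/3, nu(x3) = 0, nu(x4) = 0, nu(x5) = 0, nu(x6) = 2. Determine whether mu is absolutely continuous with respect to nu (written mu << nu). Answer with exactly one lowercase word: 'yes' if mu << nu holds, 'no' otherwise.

mu << nu means: every nu-null measurable set is also mu-null; equivalently, for every atom x, if nu({x}) = 0 then mu({x}) = 0.
Checking each atom:
  x1: nu = 1/2 > 0 -> no constraint.
  x2: nu = 5/3 > 0 -> no constraint.
  x3: nu = 0, mu = 0 -> consistent with mu << nu.
  x4: nu = 0, mu = 0 -> consistent with mu << nu.
  x5: nu = 0, mu = 0 -> consistent with mu << nu.
  x6: nu = 2 > 0 -> no constraint.
No atom violates the condition. Therefore mu << nu.

yes


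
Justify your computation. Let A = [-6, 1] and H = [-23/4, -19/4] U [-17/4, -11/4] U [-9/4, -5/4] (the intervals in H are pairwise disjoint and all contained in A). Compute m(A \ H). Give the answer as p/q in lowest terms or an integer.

The ambient interval has length m(A) = 1 - (-6) = 7.
Since the holes are disjoint and sit inside A, by finite additivity
  m(H) = sum_i (b_i - a_i), and m(A \ H) = m(A) - m(H).
Computing the hole measures:
  m(H_1) = -19/4 - (-23/4) = 1.
  m(H_2) = -11/4 - (-17/4) = 3/2.
  m(H_3) = -5/4 - (-9/4) = 1.
Summed: m(H) = 1 + 3/2 + 1 = 7/2.
So m(A \ H) = 7 - 7/2 = 7/2.

7/2


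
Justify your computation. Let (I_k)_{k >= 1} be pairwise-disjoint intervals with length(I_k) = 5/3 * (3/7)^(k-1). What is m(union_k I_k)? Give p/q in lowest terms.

By countable additivity of the Lebesgue measure on pairwise disjoint measurable sets,
  m(union_{k >= 1} I_k) = sum_{k >= 1} m(I_k) = sum_{k >= 1} a * r^(k-1),
  with a = 5/3 and r = 3/7.
Since 0 < r = 3/7 < 1, the geometric series converges:
  sum_{k >= 1} a * r^(k-1) = a / (1 - r).
  = 5/3 / (1 - 3/7)
  = 5/3 / (4/7)
  = 35/12.

35/12


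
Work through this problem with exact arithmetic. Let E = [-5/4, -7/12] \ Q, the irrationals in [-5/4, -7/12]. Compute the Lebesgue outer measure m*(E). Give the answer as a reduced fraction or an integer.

The interval I = [-5/4, -7/12] has m(I) = -7/12 - (-5/4) = 2/3 (endpoints are measure-zero, so open/closed/half-open agree). Write I = (I cap Q) u (I \ Q). The rationals in I are countable, so m*(I cap Q) = 0 (cover each rational by intervals whose total length is arbitrarily small). By countable subadditivity m*(I) <= m*(I cap Q) + m*(I \ Q), hence m*(I \ Q) >= m(I) = 2/3. The reverse inequality m*(I \ Q) <= m*(I) = 2/3 is trivial since (I \ Q) is a subset of I. Therefore m*(I \ Q) = 2/3.

2/3


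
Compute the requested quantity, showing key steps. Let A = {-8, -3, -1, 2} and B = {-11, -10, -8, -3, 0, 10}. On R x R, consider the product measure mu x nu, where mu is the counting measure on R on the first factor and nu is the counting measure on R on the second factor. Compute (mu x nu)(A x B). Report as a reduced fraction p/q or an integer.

For a measurable rectangle A x B, the product measure satisfies
  (mu x nu)(A x B) = mu(A) * nu(B).
  mu(A) = 4.
  nu(B) = 6.
  (mu x nu)(A x B) = 4 * 6 = 24.

24


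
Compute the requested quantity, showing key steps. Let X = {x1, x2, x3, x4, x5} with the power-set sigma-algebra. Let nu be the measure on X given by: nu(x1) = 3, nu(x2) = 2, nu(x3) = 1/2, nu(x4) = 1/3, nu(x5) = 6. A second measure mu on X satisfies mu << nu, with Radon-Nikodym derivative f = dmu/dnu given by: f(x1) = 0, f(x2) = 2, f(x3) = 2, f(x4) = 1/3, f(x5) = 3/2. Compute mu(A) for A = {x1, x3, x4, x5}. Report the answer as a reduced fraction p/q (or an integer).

By the defining property of the Radon-Nikodym derivative, for every measurable set A,
  mu(A) = integral_A f dnu.
Since nu is a discrete measure concentrated on the atoms of X, the integral over A reduces to the sum
  mu(A) = sum_{x in A} f(x) * nu({x}).
Computing each term:
  x1: f(x1) * nu(x1) = 0 * 3 = 0.
  x3: f(x3) * nu(x3) = 2 * 1/2 = 1.
  x4: f(x4) * nu(x4) = 1/3 * 1/3 = 1/9.
  x5: f(x5) * nu(x5) = 3/2 * 6 = 9.
Summing: mu(A) = 0 + 1 + 1/9 + 9 = 91/9.

91/9


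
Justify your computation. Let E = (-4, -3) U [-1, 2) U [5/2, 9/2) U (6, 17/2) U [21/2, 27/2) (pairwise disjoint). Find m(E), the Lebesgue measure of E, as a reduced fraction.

For pairwise disjoint intervals, m(union_i I_i) = sum_i m(I_i),
and m is invariant under swapping open/closed endpoints (single points have measure 0).
So m(E) = sum_i (b_i - a_i).
  I_1 has length -3 - (-4) = 1.
  I_2 has length 2 - (-1) = 3.
  I_3 has length 9/2 - 5/2 = 2.
  I_4 has length 17/2 - 6 = 5/2.
  I_5 has length 27/2 - 21/2 = 3.
Summing:
  m(E) = 1 + 3 + 2 + 5/2 + 3 = 23/2.

23/2


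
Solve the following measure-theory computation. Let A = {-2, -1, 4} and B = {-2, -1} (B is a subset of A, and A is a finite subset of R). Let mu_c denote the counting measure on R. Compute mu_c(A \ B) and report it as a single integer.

Counting measure assigns mu_c(E) = |E| (number of elements) when E is finite. For B subset A, A \ B is the set of elements of A not in B, so |A \ B| = |A| - |B|.
|A| = 3, |B| = 2, so mu_c(A \ B) = 3 - 2 = 1.

1


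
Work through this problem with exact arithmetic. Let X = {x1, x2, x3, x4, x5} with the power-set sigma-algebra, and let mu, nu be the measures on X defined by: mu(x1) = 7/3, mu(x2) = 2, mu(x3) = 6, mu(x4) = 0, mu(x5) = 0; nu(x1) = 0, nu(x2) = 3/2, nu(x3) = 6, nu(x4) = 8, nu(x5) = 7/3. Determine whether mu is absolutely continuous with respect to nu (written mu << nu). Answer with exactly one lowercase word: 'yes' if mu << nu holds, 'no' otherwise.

mu << nu means: every nu-null measurable set is also mu-null; equivalently, for every atom x, if nu({x}) = 0 then mu({x}) = 0.
Checking each atom:
  x1: nu = 0, mu = 7/3 > 0 -> violates mu << nu.
  x2: nu = 3/2 > 0 -> no constraint.
  x3: nu = 6 > 0 -> no constraint.
  x4: nu = 8 > 0 -> no constraint.
  x5: nu = 7/3 > 0 -> no constraint.
The atom(s) x1 violate the condition (nu = 0 but mu > 0). Therefore mu is NOT absolutely continuous w.r.t. nu.

no


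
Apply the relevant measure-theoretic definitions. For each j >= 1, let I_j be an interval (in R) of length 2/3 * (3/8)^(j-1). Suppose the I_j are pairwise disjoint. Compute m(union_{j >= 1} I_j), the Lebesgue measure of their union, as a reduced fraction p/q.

By countable additivity of the Lebesgue measure on pairwise disjoint measurable sets,
  m(union_{j >= 1} I_j) = sum_{j >= 1} m(I_j) = sum_{j >= 1} a * r^(j-1),
  with a = 2/3 and r = 3/8.
Since 0 < r = 3/8 < 1, the geometric series converges:
  sum_{j >= 1} a * r^(j-1) = a / (1 - r).
  = 2/3 / (1 - 3/8)
  = 2/3 / (5/8)
  = 16/15.

16/15


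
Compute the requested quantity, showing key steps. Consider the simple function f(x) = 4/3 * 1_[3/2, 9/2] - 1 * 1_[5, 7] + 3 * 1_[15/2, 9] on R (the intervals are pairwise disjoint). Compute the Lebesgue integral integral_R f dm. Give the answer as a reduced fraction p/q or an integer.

For a simple function f = sum_i c_i * 1_{A_i} with disjoint A_i,
  integral f dm = sum_i c_i * m(A_i).
Lengths of the A_i:
  m(A_1) = 9/2 - 3/2 = 3.
  m(A_2) = 7 - 5 = 2.
  m(A_3) = 9 - 15/2 = 3/2.
Contributions c_i * m(A_i):
  (4/3) * (3) = 4.
  (-1) * (2) = -2.
  (3) * (3/2) = 9/2.
Total: 4 - 2 + 9/2 = 13/2.

13/2


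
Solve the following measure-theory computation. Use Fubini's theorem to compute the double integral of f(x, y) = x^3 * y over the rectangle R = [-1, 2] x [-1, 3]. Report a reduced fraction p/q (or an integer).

f(x, y) is a tensor product of a function of x and a function of y, and both factors are bounded continuous (hence Lebesgue integrable) on the rectangle, so Fubini's theorem applies:
  integral_R f d(m x m) = (integral_a1^b1 x^3 dx) * (integral_a2^b2 y dy).
Inner integral in x: integral_{-1}^{2} x^3 dx = (2^4 - (-1)^4)/4
  = 15/4.
Inner integral in y: integral_{-1}^{3} y dy = (3^2 - (-1)^2)/2
  = 4.
Product: (15/4) * (4) = 15.

15
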